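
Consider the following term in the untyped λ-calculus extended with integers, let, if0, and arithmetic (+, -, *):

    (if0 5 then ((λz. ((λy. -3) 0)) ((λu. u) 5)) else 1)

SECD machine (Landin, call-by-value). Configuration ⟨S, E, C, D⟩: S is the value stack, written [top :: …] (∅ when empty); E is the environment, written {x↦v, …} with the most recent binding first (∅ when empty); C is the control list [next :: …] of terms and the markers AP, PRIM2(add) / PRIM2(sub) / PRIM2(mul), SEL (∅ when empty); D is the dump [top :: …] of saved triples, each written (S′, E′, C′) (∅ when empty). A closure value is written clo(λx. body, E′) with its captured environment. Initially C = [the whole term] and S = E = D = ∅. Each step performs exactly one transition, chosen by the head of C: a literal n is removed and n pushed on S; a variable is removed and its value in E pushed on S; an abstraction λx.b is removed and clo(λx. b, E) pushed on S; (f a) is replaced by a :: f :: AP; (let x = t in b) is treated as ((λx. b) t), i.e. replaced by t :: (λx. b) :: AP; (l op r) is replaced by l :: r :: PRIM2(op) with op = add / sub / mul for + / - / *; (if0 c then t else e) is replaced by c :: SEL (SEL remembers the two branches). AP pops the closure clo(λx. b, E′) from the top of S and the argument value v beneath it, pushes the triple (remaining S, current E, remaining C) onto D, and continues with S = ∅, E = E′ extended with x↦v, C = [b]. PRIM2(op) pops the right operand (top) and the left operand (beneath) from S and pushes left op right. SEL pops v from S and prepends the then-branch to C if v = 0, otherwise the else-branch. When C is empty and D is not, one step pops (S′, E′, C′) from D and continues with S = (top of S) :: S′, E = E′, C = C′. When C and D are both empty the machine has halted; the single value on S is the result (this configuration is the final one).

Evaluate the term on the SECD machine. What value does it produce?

0. <S=∅, E=∅, C=[(if0 5 then ((λz. ((λy. -3) 0)) ((λu. u) 5)) else 1)], D=∅>
1. <S=∅, E=∅, C=[5 :: SEL], D=∅>
2. <S=[5], E=∅, C=[SEL], D=∅>
3. <S=∅, E=∅, C=[1], D=∅>
4. <S=[1], E=∅, C=∅, D=∅>
→ final value 1

Answer: 1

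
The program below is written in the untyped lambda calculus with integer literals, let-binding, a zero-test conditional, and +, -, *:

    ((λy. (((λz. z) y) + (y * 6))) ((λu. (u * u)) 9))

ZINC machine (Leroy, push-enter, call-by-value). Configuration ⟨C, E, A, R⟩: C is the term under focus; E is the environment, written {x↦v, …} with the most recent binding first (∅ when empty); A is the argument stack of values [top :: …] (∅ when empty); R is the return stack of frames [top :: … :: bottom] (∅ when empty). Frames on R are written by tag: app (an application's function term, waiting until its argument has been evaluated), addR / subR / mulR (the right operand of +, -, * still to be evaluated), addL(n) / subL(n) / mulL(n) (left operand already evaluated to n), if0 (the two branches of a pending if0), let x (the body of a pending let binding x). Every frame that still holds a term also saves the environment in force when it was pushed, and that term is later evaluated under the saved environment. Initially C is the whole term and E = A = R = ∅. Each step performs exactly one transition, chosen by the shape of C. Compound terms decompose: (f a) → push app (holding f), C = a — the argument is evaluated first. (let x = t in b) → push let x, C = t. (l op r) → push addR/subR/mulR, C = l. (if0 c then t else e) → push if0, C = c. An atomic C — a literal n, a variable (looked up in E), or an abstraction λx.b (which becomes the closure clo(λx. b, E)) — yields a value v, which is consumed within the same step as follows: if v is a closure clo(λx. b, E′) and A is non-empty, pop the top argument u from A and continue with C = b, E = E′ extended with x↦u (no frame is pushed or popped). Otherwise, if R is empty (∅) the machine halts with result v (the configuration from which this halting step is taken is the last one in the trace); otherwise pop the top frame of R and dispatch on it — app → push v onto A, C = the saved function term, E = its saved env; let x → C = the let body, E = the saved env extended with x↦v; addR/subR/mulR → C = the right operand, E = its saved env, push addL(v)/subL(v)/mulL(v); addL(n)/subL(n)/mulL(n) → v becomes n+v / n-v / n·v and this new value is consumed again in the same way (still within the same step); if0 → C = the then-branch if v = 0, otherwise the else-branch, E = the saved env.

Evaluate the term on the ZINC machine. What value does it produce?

t=0: <C=((λy. (((λz. z) y) + (y * 6))) ((λu. (u * u)) 9)), E=∅, A=∅, R=∅>
t=1: <C=((λu. (u * u)) 9), E=∅, A=∅, R=[app]>
t=2: <C=9, E=∅, A=∅, R=[app :: app]>
t=3: <C=(λu. (u * u)), E=∅, A=[9], R=[app]>
t=4: <C=(u * u), E={u↦9}, A=∅, R=[app]>
t=5: <C=u, E={u↦9}, A=∅, R=[mulR :: app]>
t=6: <C=u, E={u↦9}, A=∅, R=[mulL(9) :: app]>
t=7: <C=(λy. (((λz. z) y) + (y * 6))), E=∅, A=[81], R=∅>
t=8: <C=(((λz. z) y) + (y * 6)), E={y↦81}, A=∅, R=∅>
t=9: <C=((λz. z) y), E={y↦81}, A=∅, R=[addR]>
t=10: <C=y, E={y↦81}, A=∅, R=[app :: addR]>
t=11: <C=(λz. z), E={y↦81}, A=[81], R=[addR]>
t=12: <C=z, E={z↦81, y↦81}, A=∅, R=[addR]>
t=13: <C=(y * 6), E={y↦81}, A=∅, R=[addL(81)]>
t=14: <C=y, E={y↦81}, A=∅, R=[mulR :: addL(81)]>
t=15: <C=6, E={y↦81}, A=∅, R=[mulL(81) :: addL(81)]>
→ final value 567

Answer: 567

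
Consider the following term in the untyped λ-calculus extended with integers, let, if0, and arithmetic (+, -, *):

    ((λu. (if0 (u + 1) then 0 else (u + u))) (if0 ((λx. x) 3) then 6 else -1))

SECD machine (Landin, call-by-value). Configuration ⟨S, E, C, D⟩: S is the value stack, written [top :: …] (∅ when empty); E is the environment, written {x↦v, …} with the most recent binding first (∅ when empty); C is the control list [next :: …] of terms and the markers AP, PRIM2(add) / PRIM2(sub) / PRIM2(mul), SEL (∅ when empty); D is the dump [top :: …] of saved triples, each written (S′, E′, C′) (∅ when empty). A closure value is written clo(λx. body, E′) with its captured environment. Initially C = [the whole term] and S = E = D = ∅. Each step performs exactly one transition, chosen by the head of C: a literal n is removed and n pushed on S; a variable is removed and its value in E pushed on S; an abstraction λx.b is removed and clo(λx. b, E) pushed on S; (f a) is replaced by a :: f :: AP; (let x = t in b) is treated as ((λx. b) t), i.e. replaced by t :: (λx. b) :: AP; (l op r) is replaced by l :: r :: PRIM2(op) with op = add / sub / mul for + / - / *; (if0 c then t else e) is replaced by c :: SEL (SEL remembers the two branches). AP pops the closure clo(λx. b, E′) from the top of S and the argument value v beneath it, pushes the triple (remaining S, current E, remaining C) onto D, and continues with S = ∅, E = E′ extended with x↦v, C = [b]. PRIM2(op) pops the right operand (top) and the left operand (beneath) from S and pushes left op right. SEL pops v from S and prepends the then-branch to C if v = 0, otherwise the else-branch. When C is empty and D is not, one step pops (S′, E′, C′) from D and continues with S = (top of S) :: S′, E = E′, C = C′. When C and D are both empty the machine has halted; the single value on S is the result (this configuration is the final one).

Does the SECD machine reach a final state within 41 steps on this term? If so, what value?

[0] ⟨S=∅; E=∅; C=[((λu. (if0 (u + 1) then 0 else (u + u))) (if0 ((λx. x) 3) then 6 else -1))]; D=∅⟩
[1] ⟨S=∅; E=∅; C=[(if0 ((λx. x) 3) then 6 else -1) :: (λu. (if0 (u + 1) then 0 else (u + u))) :: AP]; D=∅⟩
[2] ⟨S=∅; E=∅; C=[((λx. x) 3) :: SEL :: (λu. (if0 (u + 1) then 0 else (u + u))) :: AP]; D=∅⟩
[3] ⟨S=∅; E=∅; C=[3 :: (λx. x) :: AP :: SEL :: (λu. (if0 (u + 1) then 0 else (u + u))) :: AP]; D=∅⟩
[4] ⟨S=[3]; E=∅; C=[(λx. x) :: AP :: SEL :: (λu. (if0 (u + 1) then 0 else (u + u))) :: AP]; D=∅⟩
[5] ⟨S=[clo(λx. x, ∅) :: 3]; E=∅; C=[AP :: SEL :: (λu. (if0 (u + 1) then 0 else (u + u))) :: AP]; D=∅⟩
[6] ⟨S=∅; E={x↦3}; C=[x]; D=[(∅, ∅, [SEL :: (λu. (if0 (u + 1) then 0 else (u + u))) :: AP])]⟩
[7] ⟨S=[3]; E={x↦3}; C=∅; D=[(∅, ∅, [SEL :: (λu. (if0 (u + 1) then 0 else (u + u))) :: AP])]⟩
[8] ⟨S=[3]; E=∅; C=[SEL :: (λu. (if0 (u + 1) then 0 else (u + u))) :: AP]; D=∅⟩
[9] ⟨S=∅; E=∅; C=[-1 :: (λu. (if0 (u + 1) then 0 else (u + u))) :: AP]; D=∅⟩
[10] ⟨S=[-1]; E=∅; C=[(λu. (if0 (u + 1) then 0 else (u + u))) :: AP]; D=∅⟩
[11] ⟨S=[clo(λu. (if0 (u + 1) then 0 else (u + u)), ∅) :: -1]; E=∅; C=[AP]; D=∅⟩
[12] ⟨S=∅; E={u↦-1}; C=[(if0 (u + 1) then 0 else (u + u))]; D=[(∅, ∅, ∅)]⟩
[13] ⟨S=∅; E={u↦-1}; C=[(u + 1) :: SEL]; D=[(∅, ∅, ∅)]⟩
[14] ⟨S=∅; E={u↦-1}; C=[u :: 1 :: PRIM2(add) :: SEL]; D=[(∅, ∅, ∅)]⟩
[15] ⟨S=[-1]; E={u↦-1}; C=[1 :: PRIM2(add) :: SEL]; D=[(∅, ∅, ∅)]⟩
[16] ⟨S=[1 :: -1]; E={u↦-1}; C=[PRIM2(add) :: SEL]; D=[(∅, ∅, ∅)]⟩
[17] ⟨S=[0]; E={u↦-1}; C=[SEL]; D=[(∅, ∅, ∅)]⟩
[18] ⟨S=∅; E={u↦-1}; C=[0]; D=[(∅, ∅, ∅)]⟩
[19] ⟨S=[0]; E={u↦-1}; C=∅; D=[(∅, ∅, ∅)]⟩
[20] ⟨S=[0]; E=∅; C=∅; D=∅⟩
→ final value 0

Answer: 0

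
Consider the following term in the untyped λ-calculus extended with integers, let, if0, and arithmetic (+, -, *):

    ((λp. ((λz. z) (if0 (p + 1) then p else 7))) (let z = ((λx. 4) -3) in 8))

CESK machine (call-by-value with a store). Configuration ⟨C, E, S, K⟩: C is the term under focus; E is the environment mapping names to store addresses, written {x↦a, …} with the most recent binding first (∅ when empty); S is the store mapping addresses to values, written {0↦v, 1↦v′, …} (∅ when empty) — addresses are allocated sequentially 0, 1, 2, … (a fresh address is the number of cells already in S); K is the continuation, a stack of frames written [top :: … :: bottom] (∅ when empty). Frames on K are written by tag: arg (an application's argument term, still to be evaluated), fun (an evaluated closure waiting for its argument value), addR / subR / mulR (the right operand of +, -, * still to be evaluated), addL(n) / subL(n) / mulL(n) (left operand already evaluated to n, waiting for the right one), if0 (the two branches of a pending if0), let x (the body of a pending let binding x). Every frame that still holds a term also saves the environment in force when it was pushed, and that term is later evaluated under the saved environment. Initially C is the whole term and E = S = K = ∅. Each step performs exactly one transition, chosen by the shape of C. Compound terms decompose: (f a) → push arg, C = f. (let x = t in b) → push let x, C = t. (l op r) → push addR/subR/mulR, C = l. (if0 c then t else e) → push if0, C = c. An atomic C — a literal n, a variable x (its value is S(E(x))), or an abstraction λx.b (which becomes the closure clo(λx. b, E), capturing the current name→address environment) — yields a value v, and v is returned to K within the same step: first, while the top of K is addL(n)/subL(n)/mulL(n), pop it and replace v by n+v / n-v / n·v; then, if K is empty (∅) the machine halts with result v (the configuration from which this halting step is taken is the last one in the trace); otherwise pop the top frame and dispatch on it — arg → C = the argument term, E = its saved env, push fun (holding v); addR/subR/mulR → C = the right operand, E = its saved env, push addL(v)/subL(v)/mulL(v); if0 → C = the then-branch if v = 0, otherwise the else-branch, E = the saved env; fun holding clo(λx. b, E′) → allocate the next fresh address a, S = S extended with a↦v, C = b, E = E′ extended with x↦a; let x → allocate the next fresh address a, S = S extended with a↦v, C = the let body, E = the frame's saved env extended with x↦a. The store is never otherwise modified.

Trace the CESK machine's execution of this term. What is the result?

Answer: 7

Execution trace:
t=0: ⟨C=((λp. ((λz. z) (if0 (p + 1) then p else 7))) (let z = ((λx. 4) -3) in 8)); E=∅; S=∅; K=∅⟩
t=1: ⟨C=(λp. ((λz. z) (if0 (p + 1) then p else 7))); E=∅; S=∅; K=[arg]⟩
t=2: ⟨C=(let z = ((λx. 4) -3) in 8); E=∅; S=∅; K=[fun]⟩
t=3: ⟨C=((λx. 4) -3); E=∅; S=∅; K=[let z :: fun]⟩
t=4: ⟨C=(λx. 4); E=∅; S=∅; K=[arg :: let z :: fun]⟩
t=5: ⟨C=-3; E=∅; S=∅; K=[fun :: let z :: fun]⟩
t=6: ⟨C=4; E={x↦0}; S={0↦-3}; K=[let z :: fun]⟩
t=7: ⟨C=8; E={z↦1}; S={0↦-3, 1↦4}; K=[fun]⟩
t=8: ⟨C=((λz. z) (if0 (p + 1) then p else 7)); E={p↦2}; S={0↦-3, 1↦4, 2↦8}; K=∅⟩
t=9: ⟨C=(λz. z); E={p↦2}; S={0↦-3, 1↦4, 2↦8}; K=[arg]⟩
t=10: ⟨C=(if0 (p + 1) then p else 7); E={p↦2}; S={0↦-3, 1↦4, 2↦8}; K=[fun]⟩
t=11: ⟨C=(p + 1); E={p↦2}; S={0↦-3, 1↦4, 2↦8}; K=[if0 :: fun]⟩
t=12: ⟨C=p; E={p↦2}; S={0↦-3, 1↦4, 2↦8}; K=[addR :: if0 :: fun]⟩
t=13: ⟨C=1; E={p↦2}; S={0↦-3, 1↦4, 2↦8}; K=[addL(8) :: if0 :: fun]⟩
t=14: ⟨C=7; E={p↦2}; S={0↦-3, 1↦4, 2↦8}; K=[fun]⟩
t=15: ⟨C=z; E={z↦3, p↦2}; S={0↦-3, 1↦4, 2↦8, 3↦7}; K=∅⟩
→ final value 7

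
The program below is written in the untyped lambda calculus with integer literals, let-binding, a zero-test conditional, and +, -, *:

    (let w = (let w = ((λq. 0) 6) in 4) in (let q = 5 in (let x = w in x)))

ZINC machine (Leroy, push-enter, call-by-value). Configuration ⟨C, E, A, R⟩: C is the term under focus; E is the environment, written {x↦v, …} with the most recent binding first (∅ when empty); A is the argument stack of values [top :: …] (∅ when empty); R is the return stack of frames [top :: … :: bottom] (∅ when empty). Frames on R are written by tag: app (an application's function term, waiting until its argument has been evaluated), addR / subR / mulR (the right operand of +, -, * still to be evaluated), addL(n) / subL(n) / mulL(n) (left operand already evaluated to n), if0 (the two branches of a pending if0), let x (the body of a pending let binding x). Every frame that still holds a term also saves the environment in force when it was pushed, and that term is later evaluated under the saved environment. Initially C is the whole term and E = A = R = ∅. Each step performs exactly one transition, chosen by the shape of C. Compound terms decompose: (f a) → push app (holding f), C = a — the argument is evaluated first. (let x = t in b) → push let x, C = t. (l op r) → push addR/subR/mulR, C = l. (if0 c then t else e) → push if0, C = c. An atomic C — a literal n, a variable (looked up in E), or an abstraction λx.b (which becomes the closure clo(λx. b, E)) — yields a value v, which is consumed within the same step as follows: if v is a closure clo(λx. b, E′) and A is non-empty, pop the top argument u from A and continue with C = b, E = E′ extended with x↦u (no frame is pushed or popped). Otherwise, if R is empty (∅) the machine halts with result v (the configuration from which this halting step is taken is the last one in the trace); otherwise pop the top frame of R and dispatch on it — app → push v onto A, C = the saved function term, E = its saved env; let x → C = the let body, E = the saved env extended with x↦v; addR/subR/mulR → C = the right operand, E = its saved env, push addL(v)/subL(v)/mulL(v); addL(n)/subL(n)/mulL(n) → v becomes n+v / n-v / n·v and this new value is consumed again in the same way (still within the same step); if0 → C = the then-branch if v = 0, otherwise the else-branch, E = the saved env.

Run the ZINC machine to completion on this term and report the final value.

Answer: 4

Machine steps:
t=0: ⟨C=(let w = (let w = ((λq. 0) 6) in 4) in (let q = 5 in (let x = w in x))); E=∅; A=∅; R=∅⟩
t=1: ⟨C=(let w = ((λq. 0) 6) in 4); E=∅; A=∅; R=[let w]⟩
t=2: ⟨C=((λq. 0) 6); E=∅; A=∅; R=[let w :: let w]⟩
t=3: ⟨C=6; E=∅; A=∅; R=[app :: let w :: let w]⟩
t=4: ⟨C=(λq. 0); E=∅; A=[6]; R=[let w :: let w]⟩
t=5: ⟨C=0; E={q↦6}; A=∅; R=[let w :: let w]⟩
t=6: ⟨C=4; E={w↦0}; A=∅; R=[let w]⟩
t=7: ⟨C=(let q = 5 in (let x = w in x)); E={w↦4}; A=∅; R=∅⟩
t=8: ⟨C=5; E={w↦4}; A=∅; R=[let q]⟩
t=9: ⟨C=(let x = w in x); E={q↦5, w↦4}; A=∅; R=∅⟩
t=10: ⟨C=w; E={q↦5, w↦4}; A=∅; R=[let x]⟩
t=11: ⟨C=x; E={x↦4, q↦5, w↦4}; A=∅; R=∅⟩
→ final value 4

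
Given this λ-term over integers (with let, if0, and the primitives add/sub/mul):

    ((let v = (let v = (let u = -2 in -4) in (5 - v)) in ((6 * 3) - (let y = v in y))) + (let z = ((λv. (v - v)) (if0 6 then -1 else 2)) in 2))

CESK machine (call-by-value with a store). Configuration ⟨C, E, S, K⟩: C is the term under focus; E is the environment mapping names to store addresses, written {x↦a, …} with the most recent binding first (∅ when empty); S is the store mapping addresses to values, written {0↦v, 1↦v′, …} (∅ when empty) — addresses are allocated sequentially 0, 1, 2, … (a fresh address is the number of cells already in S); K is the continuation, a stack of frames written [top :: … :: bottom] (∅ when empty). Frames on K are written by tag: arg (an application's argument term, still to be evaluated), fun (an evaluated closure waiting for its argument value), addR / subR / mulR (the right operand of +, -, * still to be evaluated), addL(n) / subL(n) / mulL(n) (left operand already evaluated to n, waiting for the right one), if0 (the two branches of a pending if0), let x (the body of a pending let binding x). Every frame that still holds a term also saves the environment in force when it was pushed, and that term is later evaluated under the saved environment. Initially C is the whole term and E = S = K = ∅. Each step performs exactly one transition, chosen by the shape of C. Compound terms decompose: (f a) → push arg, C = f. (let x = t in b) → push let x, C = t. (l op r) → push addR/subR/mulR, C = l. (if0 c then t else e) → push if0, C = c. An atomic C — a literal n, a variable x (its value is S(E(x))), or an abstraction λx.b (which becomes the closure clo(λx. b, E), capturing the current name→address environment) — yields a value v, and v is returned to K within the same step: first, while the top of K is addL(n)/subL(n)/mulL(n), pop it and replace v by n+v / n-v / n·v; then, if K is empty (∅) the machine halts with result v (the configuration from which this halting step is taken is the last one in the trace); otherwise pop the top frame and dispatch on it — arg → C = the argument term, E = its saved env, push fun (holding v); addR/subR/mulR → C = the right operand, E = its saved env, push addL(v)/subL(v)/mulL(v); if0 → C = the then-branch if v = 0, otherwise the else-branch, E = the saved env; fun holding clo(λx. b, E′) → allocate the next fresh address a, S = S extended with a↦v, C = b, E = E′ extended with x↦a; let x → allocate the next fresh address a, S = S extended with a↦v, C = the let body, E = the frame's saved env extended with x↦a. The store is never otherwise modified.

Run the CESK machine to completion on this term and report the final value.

0. <C=((let v = (let v = (let u = -2 in -4) in (5 - v)) in ((6 * 3) - (let y = v in y))) + (let z = ((λv. (v - v)) (if0 6 then -1 else 2)) in 2)), E=∅, S=∅, K=∅>
1. <C=(let v = (let v = (let u = -2 in -4) in (5 - v)) in ((6 * 3) - (let y = v in y))), E=∅, S=∅, K=[addR]>
2. <C=(let v = (let u = -2 in -4) in (5 - v)), E=∅, S=∅, K=[let v :: addR]>
3. <C=(let u = -2 in -4), E=∅, S=∅, K=[let v :: let v :: addR]>
4. <C=-2, E=∅, S=∅, K=[let u :: let v :: let v :: addR]>
5. <C=-4, E={u↦0}, S={0↦-2}, K=[let v :: let v :: addR]>
6. <C=(5 - v), E={v↦1}, S={0↦-2, 1↦-4}, K=[let v :: addR]>
7. <C=5, E={v↦1}, S={0↦-2, 1↦-4}, K=[subR :: let v :: addR]>
8. <C=v, E={v↦1}, S={0↦-2, 1↦-4}, K=[subL(5) :: let v :: addR]>
9. <C=((6 * 3) - (let y = v in y)), E={v↦2}, S={0↦-2, 1↦-4, 2↦9}, K=[addR]>
10. <C=(6 * 3), E={v↦2}, S={0↦-2, 1↦-4, 2↦9}, K=[subR :: addR]>
11. <C=6, E={v↦2}, S={0↦-2, 1↦-4, 2↦9}, K=[mulR :: subR :: addR]>
12. <C=3, E={v↦2}, S={0↦-2, 1↦-4, 2↦9}, K=[mulL(6) :: subR :: addR]>
13. <C=(let y = v in y), E={v↦2}, S={0↦-2, 1↦-4, 2↦9}, K=[subL(18) :: addR]>
14. <C=v, E={v↦2}, S={0↦-2, 1↦-4, 2↦9}, K=[let y :: subL(18) :: addR]>
15. <C=y, E={y↦3, v↦2}, S={0↦-2, 1↦-4, 2↦9, 3↦9}, K=[subL(18) :: addR]>
16. <C=(let z = ((λv. (v - v)) (if0 6 then -1 else 2)) in 2), E=∅, S={0↦-2, 1↦-4, 2↦9, 3↦9}, K=[addL(9)]>
17. <C=((λv. (v - v)) (if0 6 then -1 else 2)), E=∅, S={0↦-2, 1↦-4, 2↦9, 3↦9}, K=[let z :: addL(9)]>
18. <C=(λv. (v - v)), E=∅, S={0↦-2, 1↦-4, 2↦9, 3↦9}, K=[arg :: let z :: addL(9)]>
19. <C=(if0 6 then -1 else 2), E=∅, S={0↦-2, 1↦-4, 2↦9, 3↦9}, K=[fun :: let z :: addL(9)]>
20. <C=6, E=∅, S={0↦-2, 1↦-4, 2↦9, 3↦9}, K=[if0 :: fun :: let z :: addL(9)]>
21. <C=2, E=∅, S={0↦-2, 1↦-4, 2↦9, 3↦9}, K=[fun :: let z :: addL(9)]>
22. <C=(v - v), E={v↦4}, S={0↦-2, 1↦-4, 2↦9, 3↦9, 4↦2}, K=[let z :: addL(9)]>
23. <C=v, E={v↦4}, S={0↦-2, 1↦-4, 2↦9, 3↦9, 4↦2}, K=[subR :: let z :: addL(9)]>
24. <C=v, E={v↦4}, S={0↦-2, 1↦-4, 2↦9, 3↦9, 4↦2}, K=[subL(2) :: let z :: addL(9)]>
25. <C=2, E={z↦5}, S={0↦-2, 1↦-4, 2↦9, 3↦9, 4↦2, 5↦0}, K=[addL(9)]>
→ final value 11

Answer: 11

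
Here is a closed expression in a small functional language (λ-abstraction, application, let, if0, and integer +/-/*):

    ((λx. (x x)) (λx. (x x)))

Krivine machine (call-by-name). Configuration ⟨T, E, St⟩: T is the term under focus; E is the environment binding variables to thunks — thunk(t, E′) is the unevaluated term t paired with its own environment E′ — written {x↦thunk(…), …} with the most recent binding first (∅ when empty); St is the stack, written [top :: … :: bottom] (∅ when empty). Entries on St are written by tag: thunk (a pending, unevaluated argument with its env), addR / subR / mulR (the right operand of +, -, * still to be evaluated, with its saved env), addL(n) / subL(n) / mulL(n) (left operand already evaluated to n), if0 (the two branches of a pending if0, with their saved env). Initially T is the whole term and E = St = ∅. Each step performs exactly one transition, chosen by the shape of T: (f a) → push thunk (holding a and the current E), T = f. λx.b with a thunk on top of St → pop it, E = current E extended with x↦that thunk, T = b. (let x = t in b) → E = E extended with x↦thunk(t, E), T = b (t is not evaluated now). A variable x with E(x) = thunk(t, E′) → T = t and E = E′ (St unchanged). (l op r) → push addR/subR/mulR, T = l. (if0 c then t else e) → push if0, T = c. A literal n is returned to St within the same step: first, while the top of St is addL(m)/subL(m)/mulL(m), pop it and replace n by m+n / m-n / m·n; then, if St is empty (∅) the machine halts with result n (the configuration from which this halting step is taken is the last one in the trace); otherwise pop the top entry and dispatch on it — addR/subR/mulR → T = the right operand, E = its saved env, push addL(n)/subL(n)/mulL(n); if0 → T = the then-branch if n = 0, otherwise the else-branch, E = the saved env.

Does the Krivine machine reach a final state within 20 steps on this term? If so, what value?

Answer: DIVERGES (no final state within 20 steps)

Derivation:
[0] ⟨T=((λx. (x x)) (λx. (x x))); E=∅; St=∅⟩
[1] ⟨T=(λx. (x x)); E=∅; St=[thunk]⟩
[2] ⟨T=(x x); E={x↦thunk((λx. (x x)), ∅)}; St=∅⟩
[3] ⟨T=x; E={x↦thunk((λx. (x x)), ∅)}; St=[thunk]⟩
[4] ⟨T=(λx. (x x)); E=∅; St=[thunk]⟩
[5] ⟨T=(x x); E={x↦thunk(x, {x↦thunk((λx. (x x)), ∅)})}; St=∅⟩
[6] ⟨T=x; E={x↦thunk(x, {x↦thunk((λx. (x x)), ∅)})}; St=[thunk]⟩
[7] ⟨T=x; E={x↦thunk((λx. (x x)), ∅)}; St=[thunk]⟩
[8] ⟨T=(λx. (x x)); E=∅; St=[thunk]⟩
[9] ⟨T=(x x); E={x↦thunk(x, {x↦thunk(x, {x↦thunk((λx. (x x)), ∅)})})}; St=∅⟩
[10] ⟨T=x; E={x↦thunk(x, {x↦thunk(x, {x↦thunk((λx. (x x)), ∅)})})}; St=[thunk]⟩
[11] ⟨T=x; E={x↦thunk(x, {x↦thunk((λx. (x x)), ∅)})}; St=[thunk]⟩
[12] ⟨T=x; E={x↦thunk((λx. (x x)), ∅)}; St=[thunk]⟩
[13] ⟨T=(λx. (x x)); E=∅; St=[thunk]⟩
[14] ⟨T=(x x); E={x↦thunk(x, {x↦thunk(x, {x↦thunk(x, {x↦thunk((λx. (x x)), ∅)})})})}; St=∅⟩
[15] ⟨T=x; E={x↦thunk(x, {x↦thunk(x, {x↦thunk(x, {x↦thunk((λx. (x x)), ∅)})})})}; St=[thunk]⟩
[16] ⟨T=x; E={x↦thunk(x, {x↦thunk(x, {x↦thunk((λx. (x x)), ∅)})})}; St=[thunk]⟩
[17] ⟨T=x; E={x↦thunk(x, {x↦thunk((λx. (x x)), ∅)})}; St=[thunk]⟩
[18] ⟨T=x; E={x↦thunk((λx. (x x)), ∅)}; St=[thunk]⟩
[19] ⟨T=(λx. (x x)); E=∅; St=[thunk]⟩
[20] ⟨T=(x x); E={x↦thunk(x, {x↦thunk(x, {x↦thunk(x, {x↦thunk(x, {x↦thunk((λx. (x x)), ∅)})})})})}; St=∅⟩
→ 20 transitions taken and the configuration is still not final: no result within 20 steps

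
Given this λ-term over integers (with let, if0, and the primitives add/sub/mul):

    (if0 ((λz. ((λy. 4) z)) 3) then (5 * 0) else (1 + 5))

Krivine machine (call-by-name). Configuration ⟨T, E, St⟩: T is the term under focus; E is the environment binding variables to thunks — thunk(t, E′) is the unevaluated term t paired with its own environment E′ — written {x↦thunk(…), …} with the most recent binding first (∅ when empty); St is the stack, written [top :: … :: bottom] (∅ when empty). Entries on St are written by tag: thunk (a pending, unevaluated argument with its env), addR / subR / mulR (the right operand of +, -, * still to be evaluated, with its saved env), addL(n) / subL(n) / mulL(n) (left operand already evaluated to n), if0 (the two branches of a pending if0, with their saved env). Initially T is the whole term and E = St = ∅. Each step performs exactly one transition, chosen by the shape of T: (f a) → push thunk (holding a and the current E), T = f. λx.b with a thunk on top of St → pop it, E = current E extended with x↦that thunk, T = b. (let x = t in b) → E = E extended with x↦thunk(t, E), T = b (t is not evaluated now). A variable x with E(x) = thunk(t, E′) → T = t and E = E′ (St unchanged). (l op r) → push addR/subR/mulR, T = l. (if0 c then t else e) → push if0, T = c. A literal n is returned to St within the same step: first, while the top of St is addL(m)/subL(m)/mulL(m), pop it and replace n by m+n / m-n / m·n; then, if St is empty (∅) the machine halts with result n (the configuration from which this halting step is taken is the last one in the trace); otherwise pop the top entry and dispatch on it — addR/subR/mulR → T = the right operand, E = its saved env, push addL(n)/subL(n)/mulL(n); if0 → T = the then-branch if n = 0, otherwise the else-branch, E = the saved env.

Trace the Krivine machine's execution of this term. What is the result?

Answer: 6

Machine steps:
0. [T=(if0 ((λz. ((λy. 4) z)) 3) then (5 * 0) else (1 + 5)) | E=∅ | St=∅]
1. [T=((λz. ((λy. 4) z)) 3) | E=∅ | St=[if0]]
2. [T=(λz. ((λy. 4) z)) | E=∅ | St=[thunk :: if0]]
3. [T=((λy. 4) z) | E={z↦thunk(3, ∅)} | St=[if0]]
4. [T=(λy. 4) | E={z↦thunk(3, ∅)} | St=[thunk :: if0]]
5. [T=4 | E={y↦thunk(z, {z↦thunk(3, ∅)}), z↦thunk(3, ∅)} | St=[if0]]
6. [T=(1 + 5) | E=∅ | St=∅]
7. [T=1 | E=∅ | St=[addR]]
8. [T=5 | E=∅ | St=[addL(1)]]
→ final value 6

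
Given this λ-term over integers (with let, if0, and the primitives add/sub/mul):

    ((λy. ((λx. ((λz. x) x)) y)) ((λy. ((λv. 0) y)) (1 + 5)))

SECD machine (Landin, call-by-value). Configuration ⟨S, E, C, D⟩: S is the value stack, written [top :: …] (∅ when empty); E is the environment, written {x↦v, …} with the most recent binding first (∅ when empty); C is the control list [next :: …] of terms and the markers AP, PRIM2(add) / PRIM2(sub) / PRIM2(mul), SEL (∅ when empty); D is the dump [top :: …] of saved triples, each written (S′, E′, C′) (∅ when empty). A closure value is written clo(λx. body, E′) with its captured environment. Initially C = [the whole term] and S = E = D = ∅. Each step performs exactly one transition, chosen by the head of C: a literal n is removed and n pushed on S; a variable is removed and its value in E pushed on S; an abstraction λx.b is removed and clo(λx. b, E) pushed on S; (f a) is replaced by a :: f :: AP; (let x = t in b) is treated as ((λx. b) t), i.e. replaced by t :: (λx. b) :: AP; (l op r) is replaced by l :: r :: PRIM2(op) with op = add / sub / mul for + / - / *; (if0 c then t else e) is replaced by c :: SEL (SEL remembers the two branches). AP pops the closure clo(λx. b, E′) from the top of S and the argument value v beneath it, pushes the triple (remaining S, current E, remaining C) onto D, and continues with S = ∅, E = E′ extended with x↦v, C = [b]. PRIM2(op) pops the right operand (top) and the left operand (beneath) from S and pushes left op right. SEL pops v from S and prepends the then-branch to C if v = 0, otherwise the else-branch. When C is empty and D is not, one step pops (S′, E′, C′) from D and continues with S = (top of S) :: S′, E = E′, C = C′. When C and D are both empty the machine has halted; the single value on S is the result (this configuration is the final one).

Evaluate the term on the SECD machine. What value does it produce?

[0] <S=∅, E=∅, C=[((λy. ((λx. ((λz. x) x)) y)) ((λy. ((λv. 0) y)) (1 + 5)))], D=∅>
[1] <S=∅, E=∅, C=[((λy. ((λv. 0) y)) (1 + 5)) :: (λy. ((λx. ((λz. x) x)) y)) :: AP], D=∅>
[2] <S=∅, E=∅, C=[(1 + 5) :: (λy. ((λv. 0) y)) :: AP :: (λy. ((λx. ((λz. x) x)) y)) :: AP], D=∅>
[3] <S=∅, E=∅, C=[1 :: 5 :: PRIM2(add) :: (λy. ((λv. 0) y)) :: AP :: (λy. ((λx. ((λz. x) x)) y)) :: AP], D=∅>
[4] <S=[1], E=∅, C=[5 :: PRIM2(add) :: (λy. ((λv. 0) y)) :: AP :: (λy. ((λx. ((λz. x) x)) y)) :: AP], D=∅>
[5] <S=[5 :: 1], E=∅, C=[PRIM2(add) :: (λy. ((λv. 0) y)) :: AP :: (λy. ((λx. ((λz. x) x)) y)) :: AP], D=∅>
[6] <S=[6], E=∅, C=[(λy. ((λv. 0) y)) :: AP :: (λy. ((λx. ((λz. x) x)) y)) :: AP], D=∅>
[7] <S=[clo(λy. ((λv. 0) y), ∅) :: 6], E=∅, C=[AP :: (λy. ((λx. ((λz. x) x)) y)) :: AP], D=∅>
[8] <S=∅, E={y↦6}, C=[((λv. 0) y)], D=[(∅, ∅, [(λy. ((λx. ((λz. x) x)) y)) :: AP])]>
[9] <S=∅, E={y↦6}, C=[y :: (λv. 0) :: AP], D=[(∅, ∅, [(λy. ((λx. ((λz. x) x)) y)) :: AP])]>
[10] <S=[6], E={y↦6}, C=[(λv. 0) :: AP], D=[(∅, ∅, [(λy. ((λx. ((λz. x) x)) y)) :: AP])]>
[11] <S=[clo(λv. 0, {y↦6}) :: 6], E={y↦6}, C=[AP], D=[(∅, ∅, [(λy. ((λx. ((λz. x) x)) y)) :: AP])]>
[12] <S=∅, E={v↦6, y↦6}, C=[0], D=[(∅, {y↦6}, ∅) :: (∅, ∅, [(λy. ((λx. ((λz. x) x)) y)) :: AP])]>
[13] <S=[0], E={v↦6, y↦6}, C=∅, D=[(∅, {y↦6}, ∅) :: (∅, ∅, [(λy. ((λx. ((λz. x) x)) y)) :: AP])]>
[14] <S=[0], E={y↦6}, C=∅, D=[(∅, ∅, [(λy. ((λx. ((λz. x) x)) y)) :: AP])]>
[15] <S=[0], E=∅, C=[(λy. ((λx. ((λz. x) x)) y)) :: AP], D=∅>
[16] <S=[clo(λy. ((λx. ((λz. x) x)) y), ∅) :: 0], E=∅, C=[AP], D=∅>
[17] <S=∅, E={y↦0}, C=[((λx. ((λz. x) x)) y)], D=[(∅, ∅, ∅)]>
[18] <S=∅, E={y↦0}, C=[y :: (λx. ((λz. x) x)) :: AP], D=[(∅, ∅, ∅)]>
[19] <S=[0], E={y↦0}, C=[(λx. ((λz. x) x)) :: AP], D=[(∅, ∅, ∅)]>
[20] <S=[clo(λx. ((λz. x) x), {y↦0}) :: 0], E={y↦0}, C=[AP], D=[(∅, ∅, ∅)]>
[21] <S=∅, E={x↦0, y↦0}, C=[((λz. x) x)], D=[(∅, {y↦0}, ∅) :: (∅, ∅, ∅)]>
[22] <S=∅, E={x↦0, y↦0}, C=[x :: (λz. x) :: AP], D=[(∅, {y↦0}, ∅) :: (∅, ∅, ∅)]>
[23] <S=[0], E={x↦0, y↦0}, C=[(λz. x) :: AP], D=[(∅, {y↦0}, ∅) :: (∅, ∅, ∅)]>
[24] <S=[clo(λz. x, {x↦0, y↦0}) :: 0], E={x↦0, y↦0}, C=[AP], D=[(∅, {y↦0}, ∅) :: (∅, ∅, ∅)]>
[25] <S=∅, E={z↦0, x↦0, y↦0}, C=[x], D=[(∅, {x↦0, y↦0}, ∅) :: (∅, {y↦0}, ∅) :: (∅, ∅, ∅)]>
[26] <S=[0], E={z↦0, x↦0, y↦0}, C=∅, D=[(∅, {x↦0, y↦0}, ∅) :: (∅, {y↦0}, ∅) :: (∅, ∅, ∅)]>
[27] <S=[0], E={x↦0, y↦0}, C=∅, D=[(∅, {y↦0}, ∅) :: (∅, ∅, ∅)]>
[28] <S=[0], E={y↦0}, C=∅, D=[(∅, ∅, ∅)]>
[29] <S=[0], E=∅, C=∅, D=∅>
→ final value 0

Answer: 0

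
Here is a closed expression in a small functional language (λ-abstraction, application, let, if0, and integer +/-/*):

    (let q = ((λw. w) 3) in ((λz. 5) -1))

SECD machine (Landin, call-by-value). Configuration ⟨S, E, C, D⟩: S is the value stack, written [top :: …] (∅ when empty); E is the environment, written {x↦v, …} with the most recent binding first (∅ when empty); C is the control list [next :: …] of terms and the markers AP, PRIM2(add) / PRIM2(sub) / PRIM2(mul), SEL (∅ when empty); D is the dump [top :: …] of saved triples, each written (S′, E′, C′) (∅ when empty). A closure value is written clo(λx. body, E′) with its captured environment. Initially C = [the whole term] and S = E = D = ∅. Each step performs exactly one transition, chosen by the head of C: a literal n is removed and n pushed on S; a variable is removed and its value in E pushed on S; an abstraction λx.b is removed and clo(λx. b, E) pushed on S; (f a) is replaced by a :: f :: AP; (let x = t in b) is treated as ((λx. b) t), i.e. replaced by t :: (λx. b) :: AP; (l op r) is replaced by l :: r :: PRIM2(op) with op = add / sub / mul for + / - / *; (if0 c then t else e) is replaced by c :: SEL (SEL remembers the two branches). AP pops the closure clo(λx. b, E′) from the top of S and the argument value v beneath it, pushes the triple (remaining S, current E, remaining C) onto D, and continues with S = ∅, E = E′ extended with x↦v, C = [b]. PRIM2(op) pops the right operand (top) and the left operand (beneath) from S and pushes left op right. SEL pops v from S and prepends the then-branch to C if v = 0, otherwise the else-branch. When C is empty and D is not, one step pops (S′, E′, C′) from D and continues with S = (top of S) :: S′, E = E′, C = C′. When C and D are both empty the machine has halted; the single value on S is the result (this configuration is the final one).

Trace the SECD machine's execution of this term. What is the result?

t=0: [S=∅ | E=∅ | C=[(let q = ((λw. w) 3) in ((λz. 5) -1))] | D=∅]
t=1: [S=∅ | E=∅ | C=[((λw. w) 3) :: (λq. ((λz. 5) -1)) :: AP] | D=∅]
t=2: [S=∅ | E=∅ | C=[3 :: (λw. w) :: AP :: (λq. ((λz. 5) -1)) :: AP] | D=∅]
t=3: [S=[3] | E=∅ | C=[(λw. w) :: AP :: (λq. ((λz. 5) -1)) :: AP] | D=∅]
t=4: [S=[clo(λw. w, ∅) :: 3] | E=∅ | C=[AP :: (λq. ((λz. 5) -1)) :: AP] | D=∅]
t=5: [S=∅ | E={w↦3} | C=[w] | D=[(∅, ∅, [(λq. ((λz. 5) -1)) :: AP])]]
t=6: [S=[3] | E={w↦3} | C=∅ | D=[(∅, ∅, [(λq. ((λz. 5) -1)) :: AP])]]
t=7: [S=[3] | E=∅ | C=[(λq. ((λz. 5) -1)) :: AP] | D=∅]
t=8: [S=[clo(λq. ((λz. 5) -1), ∅) :: 3] | E=∅ | C=[AP] | D=∅]
t=9: [S=∅ | E={q↦3} | C=[((λz. 5) -1)] | D=[(∅, ∅, ∅)]]
t=10: [S=∅ | E={q↦3} | C=[-1 :: (λz. 5) :: AP] | D=[(∅, ∅, ∅)]]
t=11: [S=[-1] | E={q↦3} | C=[(λz. 5) :: AP] | D=[(∅, ∅, ∅)]]
t=12: [S=[clo(λz. 5, {q↦3}) :: -1] | E={q↦3} | C=[AP] | D=[(∅, ∅, ∅)]]
t=13: [S=∅ | E={z↦-1, q↦3} | C=[5] | D=[(∅, {q↦3}, ∅) :: (∅, ∅, ∅)]]
t=14: [S=[5] | E={z↦-1, q↦3} | C=∅ | D=[(∅, {q↦3}, ∅) :: (∅, ∅, ∅)]]
t=15: [S=[5] | E={q↦3} | C=∅ | D=[(∅, ∅, ∅)]]
t=16: [S=[5] | E=∅ | C=∅ | D=∅]
→ final value 5

Answer: 5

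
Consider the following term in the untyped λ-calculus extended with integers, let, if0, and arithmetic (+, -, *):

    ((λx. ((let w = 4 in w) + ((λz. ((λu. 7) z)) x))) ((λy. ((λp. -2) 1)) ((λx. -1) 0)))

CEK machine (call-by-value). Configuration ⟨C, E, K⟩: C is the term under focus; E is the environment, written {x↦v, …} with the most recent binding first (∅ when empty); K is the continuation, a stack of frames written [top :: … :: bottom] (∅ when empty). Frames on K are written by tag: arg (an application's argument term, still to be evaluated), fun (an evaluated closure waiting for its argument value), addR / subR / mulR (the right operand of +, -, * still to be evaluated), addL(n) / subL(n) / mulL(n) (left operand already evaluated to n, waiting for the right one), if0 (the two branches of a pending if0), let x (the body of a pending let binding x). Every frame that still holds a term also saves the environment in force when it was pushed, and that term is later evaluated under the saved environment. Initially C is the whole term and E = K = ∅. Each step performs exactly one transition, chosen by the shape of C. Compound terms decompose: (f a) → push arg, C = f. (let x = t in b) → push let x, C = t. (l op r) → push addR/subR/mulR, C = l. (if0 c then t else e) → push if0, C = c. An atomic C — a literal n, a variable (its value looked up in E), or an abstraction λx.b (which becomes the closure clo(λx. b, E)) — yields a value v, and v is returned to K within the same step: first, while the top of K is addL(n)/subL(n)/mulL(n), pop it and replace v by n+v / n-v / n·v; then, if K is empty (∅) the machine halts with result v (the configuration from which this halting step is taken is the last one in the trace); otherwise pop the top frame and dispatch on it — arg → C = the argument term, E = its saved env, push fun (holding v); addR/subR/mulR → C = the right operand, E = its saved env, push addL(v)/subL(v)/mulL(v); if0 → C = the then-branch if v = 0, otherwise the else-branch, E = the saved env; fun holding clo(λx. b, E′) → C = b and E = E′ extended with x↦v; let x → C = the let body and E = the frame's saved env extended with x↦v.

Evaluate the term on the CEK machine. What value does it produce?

t=0: [C=((λx. ((let w = 4 in w) + ((λz. ((λu. 7) z)) x))) ((λy. ((λp. -2) 1)) ((λx. -1) 0))) | E=∅ | K=∅]
t=1: [C=(λx. ((let w = 4 in w) + ((λz. ((λu. 7) z)) x))) | E=∅ | K=[arg]]
t=2: [C=((λy. ((λp. -2) 1)) ((λx. -1) 0)) | E=∅ | K=[fun]]
t=3: [C=(λy. ((λp. -2) 1)) | E=∅ | K=[arg :: fun]]
t=4: [C=((λx. -1) 0) | E=∅ | K=[fun :: fun]]
t=5: [C=(λx. -1) | E=∅ | K=[arg :: fun :: fun]]
t=6: [C=0 | E=∅ | K=[fun :: fun :: fun]]
t=7: [C=-1 | E={x↦0} | K=[fun :: fun]]
t=8: [C=((λp. -2) 1) | E={y↦-1} | K=[fun]]
t=9: [C=(λp. -2) | E={y↦-1} | K=[arg :: fun]]
t=10: [C=1 | E={y↦-1} | K=[fun :: fun]]
t=11: [C=-2 | E={p↦1, y↦-1} | K=[fun]]
t=12: [C=((let w = 4 in w) + ((λz. ((λu. 7) z)) x)) | E={x↦-2} | K=∅]
t=13: [C=(let w = 4 in w) | E={x↦-2} | K=[addR]]
t=14: [C=4 | E={x↦-2} | K=[let w :: addR]]
t=15: [C=w | E={w↦4, x↦-2} | K=[addR]]
t=16: [C=((λz. ((λu. 7) z)) x) | E={x↦-2} | K=[addL(4)]]
t=17: [C=(λz. ((λu. 7) z)) | E={x↦-2} | K=[arg :: addL(4)]]
t=18: [C=x | E={x↦-2} | K=[fun :: addL(4)]]
t=19: [C=((λu. 7) z) | E={z↦-2, x↦-2} | K=[addL(4)]]
t=20: [C=(λu. 7) | E={z↦-2, x↦-2} | K=[arg :: addL(4)]]
t=21: [C=z | E={z↦-2, x↦-2} | K=[fun :: addL(4)]]
t=22: [C=7 | E={u↦-2, z↦-2, x↦-2} | K=[addL(4)]]
→ final value 11

Answer: 11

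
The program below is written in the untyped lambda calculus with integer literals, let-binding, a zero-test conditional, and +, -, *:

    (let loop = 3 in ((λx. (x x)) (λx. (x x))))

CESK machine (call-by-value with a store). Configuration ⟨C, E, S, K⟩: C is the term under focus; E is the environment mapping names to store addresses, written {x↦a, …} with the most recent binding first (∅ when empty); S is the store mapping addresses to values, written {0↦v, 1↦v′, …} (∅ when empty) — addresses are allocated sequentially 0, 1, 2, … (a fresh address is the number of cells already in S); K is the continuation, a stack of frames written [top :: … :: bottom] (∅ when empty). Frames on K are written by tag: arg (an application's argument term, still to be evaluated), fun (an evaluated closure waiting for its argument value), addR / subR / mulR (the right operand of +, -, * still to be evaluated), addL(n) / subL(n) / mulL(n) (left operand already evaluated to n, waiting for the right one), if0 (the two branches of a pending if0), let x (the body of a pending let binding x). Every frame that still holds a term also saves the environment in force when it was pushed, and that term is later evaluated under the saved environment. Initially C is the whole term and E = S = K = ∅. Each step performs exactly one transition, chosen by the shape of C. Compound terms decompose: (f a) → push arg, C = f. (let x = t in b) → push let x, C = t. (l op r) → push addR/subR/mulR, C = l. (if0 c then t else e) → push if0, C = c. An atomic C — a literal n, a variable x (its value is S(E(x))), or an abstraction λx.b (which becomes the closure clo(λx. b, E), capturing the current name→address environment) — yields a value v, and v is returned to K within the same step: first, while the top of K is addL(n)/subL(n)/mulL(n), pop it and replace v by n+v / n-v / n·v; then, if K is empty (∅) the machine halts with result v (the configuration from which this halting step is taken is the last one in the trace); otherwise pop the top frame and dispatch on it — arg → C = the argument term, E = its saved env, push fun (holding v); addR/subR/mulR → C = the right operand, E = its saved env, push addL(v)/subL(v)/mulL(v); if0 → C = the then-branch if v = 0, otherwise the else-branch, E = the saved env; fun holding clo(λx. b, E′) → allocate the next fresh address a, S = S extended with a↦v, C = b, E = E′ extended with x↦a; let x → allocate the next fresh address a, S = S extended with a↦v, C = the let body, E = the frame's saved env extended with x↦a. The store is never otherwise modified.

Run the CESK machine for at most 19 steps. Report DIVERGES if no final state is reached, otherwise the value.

Answer: DIVERGES (no final state within 19 steps)

Execution trace:
0. [C=(let loop = 3 in ((λx. (x x)) (λx. (x x)))) | E=∅ | S=∅ | K=∅]
1. [C=3 | E=∅ | S=∅ | K=[let loop]]
2. [C=((λx. (x x)) (λx. (x x))) | E={loop↦0} | S={0↦3} | K=∅]
3. [C=(λx. (x x)) | E={loop↦0} | S={0↦3} | K=[arg]]
4. [C=(λx. (x x)) | E={loop↦0} | S={0↦3} | K=[fun]]
5. [C=(x x) | E={x↦1, loop↦0} | S={0↦3, 1↦clo(λx. (x x), {loop↦0})} | K=∅]
6. [C=x | E={x↦1, loop↦0} | S={0↦3, 1↦clo(λx. (x x), {loop↦0})} | K=[arg]]
7. [C=x | E={x↦1, loop↦0} | S={0↦3, 1↦clo(λx. (x x), {loop↦0})} | K=[fun]]
8. [C=(x x) | E={x↦2, loop↦0} | S={0↦3, 1↦clo(λx. (x x), {loop↦0}), 2↦clo(λx. (x x), {loop↦0})} | K=∅]
9. [C=x | E={x↦2, loop↦0} | S={0↦3, 1↦clo(λx. (x x), {loop↦0}), 2↦clo(λx. (x x), {loop↦0})} | K=[arg]]
10. [C=x | E={x↦2, loop↦0} | S={0↦3, 1↦clo(λx. (x x), {loop↦0}), 2↦clo(λx. (x x), {loop↦0})} | K=[fun]]
11. [C=(x x) | E={x↦3, loop↦0} | S={0↦3, 1↦clo(λx. (x x), {loop↦0}), 2↦clo(λx. (x x), {loop↦0}), 3↦clo(λx. (x x), {loop↦0})} | K=∅]
12. [C=x | E={x↦3, loop↦0} | S={0↦3, 1↦clo(λx. (x x), {loop↦0}), 2↦clo(λx. (x x), {loop↦0}), 3↦clo(λx. (x x), {loop↦0})} | K=[arg]]
13. [C=x | E={x↦3, loop↦0} | S={0↦3, 1↦clo(λx. (x x), {loop↦0}), 2↦clo(λx. (x x), {loop↦0}), 3↦clo(λx. (x x), {loop↦0})} | K=[fun]]
14. [C=(x x) | E={x↦4, loop↦0} | S={0↦3, 1↦clo(λx. (x x), {loop↦0}), 2↦clo(λx. (x x), {loop↦0}), 3↦clo(λx. (x x), {loop↦0}), 4↦clo(λx. (x x), {loop↦0})} | K=∅]
15. [C=x | E={x↦4, loop↦0} | S={0↦3, 1↦clo(λx. (x x), {loop↦0}), 2↦clo(λx. (x x), {loop↦0}), 3↦clo(λx. (x x), {loop↦0}), 4↦clo(λx. (x x), {loop↦0})} | K=[arg]]
16. [C=x | E={x↦4, loop↦0} | S={0↦3, 1↦clo(λx. (x x), {loop↦0}), 2↦clo(λx. (x x), {loop↦0}), 3↦clo(λx. (x x), {loop↦0}), 4↦clo(λx. (x x), {loop↦0})} | K=[fun]]
17. [C=(x x) | E={x↦5, loop↦0} | S={0↦3, 1↦clo(λx. (x x), {loop↦0}), 2↦clo(λx. (x x), {loop↦0}), 3↦clo(λx. (x x), {loop↦0}), 4↦clo(λx. (x x), {loop↦0}), 5↦clo(λx. (x x), {loop↦0})} | K=∅]
18. [C=x | E={x↦5, loop↦0} | S={0↦3, 1↦clo(λx. (x x), {loop↦0}), 2↦clo(λx. (x x), {loop↦0}), 3↦clo(λx. (x x), {loop↦0}), 4↦clo(λx. (x x), {loop↦0}), 5↦clo(λx. (x x), {loop↦0})} | K=[arg]]
19. [C=x | E={x↦5, loop↦0} | S={0↦3, 1↦clo(λx. (x x), {loop↦0}), 2↦clo(λx. (x x), {loop↦0}), 3↦clo(λx. (x x), {loop↦0}), 4↦clo(λx. (x x), {loop↦0}), 5↦clo(λx. (x x), {loop↦0})} | K=[fun]]
→ 19 transitions taken and the configuration is still not final: no result within 19 steps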